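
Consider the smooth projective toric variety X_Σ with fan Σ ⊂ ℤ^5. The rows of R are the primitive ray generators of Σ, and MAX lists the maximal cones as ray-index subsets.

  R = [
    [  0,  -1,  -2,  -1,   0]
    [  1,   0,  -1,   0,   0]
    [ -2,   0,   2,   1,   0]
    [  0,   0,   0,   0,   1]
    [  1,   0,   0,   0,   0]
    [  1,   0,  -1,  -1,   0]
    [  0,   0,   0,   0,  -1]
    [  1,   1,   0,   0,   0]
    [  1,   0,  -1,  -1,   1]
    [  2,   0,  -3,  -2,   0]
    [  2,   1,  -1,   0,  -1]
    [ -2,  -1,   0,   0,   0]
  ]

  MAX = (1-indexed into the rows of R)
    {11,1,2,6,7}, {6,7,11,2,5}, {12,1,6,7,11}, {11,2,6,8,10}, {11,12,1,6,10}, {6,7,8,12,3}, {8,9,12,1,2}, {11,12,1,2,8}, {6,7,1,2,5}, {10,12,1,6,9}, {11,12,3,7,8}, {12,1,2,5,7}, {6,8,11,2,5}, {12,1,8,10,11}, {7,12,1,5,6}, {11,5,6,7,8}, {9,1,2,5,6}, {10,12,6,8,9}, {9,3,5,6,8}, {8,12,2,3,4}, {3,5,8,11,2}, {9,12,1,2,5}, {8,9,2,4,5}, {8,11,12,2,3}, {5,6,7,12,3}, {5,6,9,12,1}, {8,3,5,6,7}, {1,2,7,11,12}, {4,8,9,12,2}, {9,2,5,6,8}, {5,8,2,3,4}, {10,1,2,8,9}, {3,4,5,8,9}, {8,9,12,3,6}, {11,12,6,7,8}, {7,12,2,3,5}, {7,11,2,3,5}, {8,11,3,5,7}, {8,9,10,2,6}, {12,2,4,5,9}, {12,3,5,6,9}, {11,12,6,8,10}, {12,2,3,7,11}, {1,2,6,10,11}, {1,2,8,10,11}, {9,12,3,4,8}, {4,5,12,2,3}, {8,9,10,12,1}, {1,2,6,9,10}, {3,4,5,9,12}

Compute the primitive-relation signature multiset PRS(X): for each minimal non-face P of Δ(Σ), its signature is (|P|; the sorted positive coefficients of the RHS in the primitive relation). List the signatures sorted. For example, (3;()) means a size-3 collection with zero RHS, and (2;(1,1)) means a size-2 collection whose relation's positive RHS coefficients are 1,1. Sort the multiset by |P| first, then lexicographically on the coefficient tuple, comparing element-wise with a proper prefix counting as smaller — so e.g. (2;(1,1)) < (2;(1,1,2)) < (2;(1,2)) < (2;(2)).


23 collections generate NE(X_Σ); each relation:

  P = {4,7}:  v_{4} + v_{7} = 0  ⟹  sig = (2;())
  P = {1,3}:  v_{1} + v_{3} = v_{12}  ⟹  sig = (2;(1))
  P = {4,6}:  v_{4} + v_{6} = v_{9}  ⟹  sig = (2;(1))
  P = {7,9}:  v_{7} + v_{9} = v_{6}  ⟹  sig = (2;(1))
  P = {4,11}:  v_{4} + v_{11} = v_{2} + v_{8}  ⟹  sig = (2;(1,1))
  P = {1,4}:  v_{1} + v_{4} = v_{2} + v_{9} + v_{12}  ⟹  sig = (2;(1,1,1))
  P = {3,10}:  v_{3} + v_{10} = v_{6} + v_{8} + v_{12}  ⟹  sig = (2;(1,1,1))
  P = {4,10}:  v_{4} + v_{10} = v_{1} + v_{8} + v_{9}  ⟹  sig = (2;(1,1,1))
  P = {9,11}:  v_{9} + v_{11} = v_{2} + v_{6} + v_{8}  ⟹  sig = (2;(1,1,1))
  P = {7,10}:  v_{7} + v_{10} = 2·v_{6} + v_{11} + v_{12}  ⟹  sig = (2;(1,1,2))
  P = {5,10}:  v_{5} + v_{10} = v_{2} + 2·v_{6}  ⟹  sig = (2;(1,2))
  P = {2,3,6}:  v_{2} + v_{3} + v_{6} = 0  ⟹  sig = (3;())
  P = {5,8,12}:  v_{5} + v_{8} + v_{12} = 0  ⟹  sig = (3;())
  P = {1,6,8}:  v_{1} + v_{6} + v_{8} = v_{10}  ⟹  sig = (3;(1))
  P = {2,3,9}:  v_{2} + v_{3} + v_{9} = v_{4}  ⟹  sig = (3;(1))
  P = {2,6,12}:  v_{2} + v_{6} + v_{12} = v_{1}  ⟹  sig = (3;(1))
  P = {2,7,8}:  v_{2} + v_{7} + v_{8} = v_{11}  ⟹  sig = (3;(1))
  P = {1,5,8}:  v_{1} + v_{5} + v_{8} = v_{2} + v_{6}  ⟹  sig = (3;(1,1))
  P = {3,6,11}:  v_{3} + v_{6} + v_{11} = v_{7} + v_{8}  ⟹  sig = (3;(1,1))
  P = {5,11,12}:  v_{5} + v_{11} + v_{12} = v_{2} + v_{7}  ⟹  sig = (3;(1,1))
  P = {1,7,8}:  v_{1} + v_{7} + v_{8} = v_{6} + v_{11} + v_{12}  ⟹  sig = (3;(1,1,1))
  P = {1,5,11}:  v_{1} + v_{5} + v_{11} = 2·v_{2} + v_{6} + v_{7}  ⟹  sig = (3;(1,1,2))
  P = {2,10,12}:  v_{2} + v_{10} + v_{12} = 2·v_{1} + v_{8}  ⟹  sig = (3;(1,2))

Hence PRS(X_Σ) =
    |P|=2: 11 collections, coeffs (), (1), (1), (1), (1,1), (1,1,1), (1,1,1), (1,1,1), (1,1,1), (1,1,2), (1,2)
    |P|=3: 12 collections, coeffs (), (), (1), (1), (1), (1), (1,1), (1,1), (1,1), (1,1,1), (1,1,2), (1,2)


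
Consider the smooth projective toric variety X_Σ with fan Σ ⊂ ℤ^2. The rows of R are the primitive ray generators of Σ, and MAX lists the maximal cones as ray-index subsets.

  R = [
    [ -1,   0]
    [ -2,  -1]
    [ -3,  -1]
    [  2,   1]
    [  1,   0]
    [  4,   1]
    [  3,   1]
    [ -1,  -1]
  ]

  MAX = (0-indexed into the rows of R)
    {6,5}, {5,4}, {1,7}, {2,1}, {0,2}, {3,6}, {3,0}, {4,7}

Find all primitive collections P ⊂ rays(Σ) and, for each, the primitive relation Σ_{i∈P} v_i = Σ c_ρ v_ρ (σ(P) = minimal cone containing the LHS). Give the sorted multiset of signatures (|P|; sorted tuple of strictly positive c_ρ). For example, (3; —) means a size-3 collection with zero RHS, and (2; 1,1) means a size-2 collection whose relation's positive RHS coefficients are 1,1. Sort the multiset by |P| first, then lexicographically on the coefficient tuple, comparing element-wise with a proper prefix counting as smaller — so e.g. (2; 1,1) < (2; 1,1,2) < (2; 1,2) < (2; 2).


The 20 primitive collections of Σ (r=8, n=2):

  {0,4}:  v_{0} + v_{4} = 0  ⇒ sig = (2; —)
  {1,3}:  v_{1} + v_{3} = 0  ⇒ sig = (2; —)
  {2,6}:  v_{2} + v_{6} = 0  ⇒ sig = (2; —)
  {0,1}:  v_{0} + v_{1} = v_{2}  ⇒ sig = (2; 1)
  {0,5}:  v_{0} + v_{5} = v_{6}  ⇒ sig = (2; 1)
  {0,6}:  v_{0} + v_{6} = v_{3}  ⇒ sig = (2; 1)
  {0,7}:  v_{0} + v_{7} = v_{1}  ⇒ sig = (2; 1)
  {1,4}:  v_{1} + v_{4} = v_{7}  ⇒ sig = (2; 1)
  {1,6}:  v_{1} + v_{6} = v_{4}  ⇒ sig = (2; 1)
  {2,3}:  v_{2} + v_{3} = v_{0}  ⇒ sig = (2; 1)
  {2,4}:  v_{2} + v_{4} = v_{1}  ⇒ sig = (2; 1)
  {2,5}:  v_{2} + v_{5} = v_{4}  ⇒ sig = (2; 1)
  {3,4}:  v_{3} + v_{4} = v_{6}  ⇒ sig = (2; 1)
  {3,7}:  v_{3} + v_{7} = v_{4}  ⇒ sig = (2; 1)
  {4,6}:  v_{4} + v_{6} = v_{5}  ⇒ sig = (2; 1)
  {1,5}:  v_{1} + v_{5} = 2·v_{4}  ⇒ sig = (2; 2)
  {2,7}:  v_{2} + v_{7} = 2·v_{1}  ⇒ sig = (2; 2)
  {3,5}:  v_{3} + v_{5} = 2·v_{6}  ⇒ sig = (2; 2)
  {6,7}:  v_{6} + v_{7} = 2·v_{4}  ⇒ sig = (2; 2)
  {5,7}:  v_{5} + v_{7} = 3·v_{4}  ⇒ sig = (2; 3)

Signatures (|P|; sorted positive RHS coefficients), sorted:
    (2; —)
    (2; —)
    (2; —)
    (2; 1)
    (2; 1)
    (2; 1)
    (2; 1)
    (2; 1)
    (2; 1)
    (2; 1)
    (2; 1)
    (2; 1)
    (2; 1)
    (2; 1)
    (2; 1)
    (2; 2)
    (2; 2)
    (2; 2)
    (2; 2)
    (2; 3)


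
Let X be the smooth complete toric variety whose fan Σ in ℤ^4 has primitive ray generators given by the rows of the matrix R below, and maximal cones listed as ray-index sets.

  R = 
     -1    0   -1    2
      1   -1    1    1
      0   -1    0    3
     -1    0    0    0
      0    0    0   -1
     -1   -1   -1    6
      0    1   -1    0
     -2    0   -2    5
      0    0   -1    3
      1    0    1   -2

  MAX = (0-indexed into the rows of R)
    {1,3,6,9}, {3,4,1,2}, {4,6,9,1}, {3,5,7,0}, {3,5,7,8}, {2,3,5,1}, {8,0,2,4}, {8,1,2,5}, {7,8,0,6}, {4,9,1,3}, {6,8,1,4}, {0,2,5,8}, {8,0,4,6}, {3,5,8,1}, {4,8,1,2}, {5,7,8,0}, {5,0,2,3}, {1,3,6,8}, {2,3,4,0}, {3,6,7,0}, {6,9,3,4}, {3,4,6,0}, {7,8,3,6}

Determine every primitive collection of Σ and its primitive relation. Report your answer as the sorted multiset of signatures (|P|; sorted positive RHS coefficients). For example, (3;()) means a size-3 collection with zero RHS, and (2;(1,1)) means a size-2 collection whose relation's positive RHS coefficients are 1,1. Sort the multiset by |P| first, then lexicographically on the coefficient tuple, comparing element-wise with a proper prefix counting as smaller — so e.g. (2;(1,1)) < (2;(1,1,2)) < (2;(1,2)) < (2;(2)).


Primitive collections (16):

  {0,9}:  v_{0} + v_{9} = 0  ⟹  sig = (2;())
  {0,1}:  v_{0} + v_{1} = v_{2}  ⟹  sig = (2;(1))
  {1,7}:  v_{1} + v_{7} = v_{5}  ⟹  sig = (2;(1))
  {2,6}:  v_{2} + v_{6} = v_{8}  ⟹  sig = (2;(1))
  {2,9}:  v_{2} + v_{9} = v_{1}  ⟹  sig = (2;(1))
  {2,7}:  v_{2} + v_{7} = v_{0} + v_{5}  ⟹  sig = (2;(1,1))
  {4,5}:  v_{4} + v_{5} = v_{0} + v_{2}  ⟹  sig = (2;(1,1))
  {7,9}:  v_{7} + v_{9} = v_{3} + v_{8}  ⟹  sig = (2;(1,1))
  {8,9}:  v_{8} + v_{9} = v_{1} + v_{6}  ⟹  sig = (2;(1,1))
  {5,9}:  v_{5} + v_{9} = v_{1} + v_{3} + v_{8}  ⟹  sig = (2;(1,1,1))
  {5,6}:  v_{5} + v_{6} = v_{3} + 2·v_{8}  ⟹  sig = (2;(1,2))
  {4,7}:  v_{4} + v_{7} = 2·v_{0}  ⟹  sig = (2;(2))
  {0,3,8}:  v_{0} + v_{3} + v_{8} = v_{7}  ⟹  sig = (3;(1))
  {2,3,8}:  v_{2} + v_{3} + v_{8} = v_{5}  ⟹  sig = (3;(1))
  {3,4,8}:  v_{3} + v_{4} + v_{8} = v_{0}  ⟹  sig = (3;(1))
  {1,3,4,6}:  v_{1} + v_{3} + v_{4} + v_{6} = 0  ⟹  sig = (4;())

Sorted signature multiset PRS(X):
    |P|=2: 12 collections, coeffs (), (1), (1), (1), (1), (1,1), (1,1), (1,1), (1,1), (1,1,1), (1,2), (2)
    |P|=3: 3 collections, coeffs (1), (1), (1)
    |P|=4: 1 collection, coeffs ()


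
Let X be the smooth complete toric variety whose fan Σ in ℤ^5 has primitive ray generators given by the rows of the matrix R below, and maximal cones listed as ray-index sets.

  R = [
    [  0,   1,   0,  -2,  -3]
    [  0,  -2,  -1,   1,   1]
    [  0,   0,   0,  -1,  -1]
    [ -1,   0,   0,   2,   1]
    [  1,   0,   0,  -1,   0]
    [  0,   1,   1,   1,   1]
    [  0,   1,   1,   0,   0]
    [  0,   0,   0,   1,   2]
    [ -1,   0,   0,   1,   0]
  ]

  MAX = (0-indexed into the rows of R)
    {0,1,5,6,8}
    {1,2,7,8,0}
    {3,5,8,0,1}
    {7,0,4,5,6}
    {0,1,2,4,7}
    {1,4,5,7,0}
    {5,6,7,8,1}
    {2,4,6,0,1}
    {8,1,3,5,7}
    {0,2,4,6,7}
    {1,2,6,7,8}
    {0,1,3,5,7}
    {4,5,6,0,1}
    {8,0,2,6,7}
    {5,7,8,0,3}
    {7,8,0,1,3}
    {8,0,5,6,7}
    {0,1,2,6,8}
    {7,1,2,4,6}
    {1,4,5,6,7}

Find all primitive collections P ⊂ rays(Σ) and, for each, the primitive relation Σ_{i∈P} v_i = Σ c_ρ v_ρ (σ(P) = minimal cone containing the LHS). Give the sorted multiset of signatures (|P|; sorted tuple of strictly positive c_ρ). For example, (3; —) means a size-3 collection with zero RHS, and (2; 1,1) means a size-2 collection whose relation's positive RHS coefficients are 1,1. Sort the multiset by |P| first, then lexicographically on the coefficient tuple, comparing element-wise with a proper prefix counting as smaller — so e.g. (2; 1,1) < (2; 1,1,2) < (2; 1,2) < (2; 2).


Minimal non-faces — 7 found among 9 rays, 20 max cones:

  • {4,8}:  v_{4} + v_{8} = 0 — sig = (2; —)
  • {2,3}:  v_{2} + v_{3} = v_{8} — sig = (2; 1)
  • {2,5}:  v_{2} + v_{5} = v_{6} — sig = (2; 1)
  • {3,6}:  v_{3} + v_{6} = v_{5} + v_{8} — sig = (2; 1,1)
  • {3,4}:  v_{3} + v_{4} = v_{0} + v_{1} + v_{5} + v_{7} — sig = (2; 1,1,1,1)
  • {0,1,6,7}:  v_{0} + v_{1} + v_{6} + v_{7} = 0 — sig = (4; —)
  • {0,1,5,7,8}:  v_{0} + v_{1} + v_{5} + v_{7} + v_{8} = v_{3} — sig = (5; 1)

so the primitive-relation signature multiset is
{ (2; —),  (2; 1) ×2,  (2; 1,1),  (2; 1,1,1,1),  (4; —),  (5; 1) }


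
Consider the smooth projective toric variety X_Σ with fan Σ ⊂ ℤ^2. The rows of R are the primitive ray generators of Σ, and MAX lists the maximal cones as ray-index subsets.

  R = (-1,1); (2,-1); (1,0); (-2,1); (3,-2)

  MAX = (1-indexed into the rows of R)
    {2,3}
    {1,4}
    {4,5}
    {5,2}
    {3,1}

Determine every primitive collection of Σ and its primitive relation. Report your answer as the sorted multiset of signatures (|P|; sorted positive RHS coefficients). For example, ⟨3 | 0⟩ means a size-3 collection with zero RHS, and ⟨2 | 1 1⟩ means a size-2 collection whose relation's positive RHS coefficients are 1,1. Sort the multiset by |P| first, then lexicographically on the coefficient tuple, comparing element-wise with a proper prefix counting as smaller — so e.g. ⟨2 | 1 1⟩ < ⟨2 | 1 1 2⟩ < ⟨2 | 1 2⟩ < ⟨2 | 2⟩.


5 minimal non-faces of Δ(Σ) (on 5 rays):

  P={2,4}:  v_{2} + v_{4} = 0  ⟹  sig = ⟨2 | 0⟩
  P={1,2}:  v_{1} + v_{2} = v_{3}  ⟹  sig = ⟨2 | 1⟩
  P={1,5}:  v_{1} + v_{5} = v_{2}  ⟹  sig = ⟨2 | 1⟩
  P={3,4}:  v_{3} + v_{4} = v_{1}  ⟹  sig = ⟨2 | 1⟩
  P={3,5}:  v_{3} + v_{5} = 2·v_{2}  ⟹  sig = ⟨2 | 2⟩

Signatures (|P|; sorted positive RHS coefficients), sorted:
    |P|=2: 5 collections, coeffs (), (1), (1), (1), (2)


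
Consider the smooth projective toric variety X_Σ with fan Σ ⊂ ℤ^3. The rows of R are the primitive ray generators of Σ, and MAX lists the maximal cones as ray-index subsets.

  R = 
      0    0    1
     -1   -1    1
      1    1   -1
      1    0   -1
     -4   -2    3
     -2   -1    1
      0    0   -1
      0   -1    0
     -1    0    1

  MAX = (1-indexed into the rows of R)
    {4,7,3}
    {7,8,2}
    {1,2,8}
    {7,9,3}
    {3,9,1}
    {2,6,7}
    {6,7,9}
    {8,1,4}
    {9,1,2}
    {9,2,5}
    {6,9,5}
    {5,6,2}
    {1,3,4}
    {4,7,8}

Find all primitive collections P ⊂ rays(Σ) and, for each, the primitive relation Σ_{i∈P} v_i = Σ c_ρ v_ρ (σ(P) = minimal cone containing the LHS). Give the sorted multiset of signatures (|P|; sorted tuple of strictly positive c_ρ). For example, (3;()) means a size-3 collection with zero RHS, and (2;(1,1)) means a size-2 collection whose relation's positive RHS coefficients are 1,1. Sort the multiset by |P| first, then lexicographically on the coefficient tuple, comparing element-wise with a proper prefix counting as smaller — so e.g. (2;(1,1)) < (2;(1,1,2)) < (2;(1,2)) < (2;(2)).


17 collections generate NE(X_Σ); each relation:

  P={1,7}:  v_{1} + v_{7} = 0 ; sig = (2;())
  P={2,3}:  v_{2} + v_{3} = 0 ; sig = (2;())
  P={4,9}:  v_{4} + v_{9} = 0 ; sig = (2;())
  P={2,4}:  v_{2} + v_{4} = v_{8} ; sig = (2;(1))
  P={3,8}:  v_{3} + v_{8} = v_{4} ; sig = (2;(1))
  P={8,9}:  v_{8} + v_{9} = v_{2} ; sig = (2;(1))
  P={1,6}:  v_{1} + v_{6} = v_{2} + v_{9} ; sig = (2;(1,1))
  P={3,5}:  v_{3} + v_{5} = v_{6} + v_{9} ; sig = (2;(1,1))
  P={3,6}:  v_{3} + v_{6} = v_{7} + v_{9} ; sig = (2;(1,1))
  P={4,5}:  v_{4} + v_{5} = v_{2} + v_{6} ; sig = (2;(1,1))
  P={4,6}:  v_{4} + v_{6} = v_{2} + v_{7} ; sig = (2;(1,1))
  P={5,8}:  v_{5} + v_{8} = 2·v_{2} + v_{6} ; sig = (2;(1,2))
  P={6,8}:  v_{6} + v_{8} = 2·v_{2} + v_{7} ; sig = (2;(1,2))
  P={5,7}:  v_{5} + v_{7} = 2·v_{6} ; sig = (2;(2))
  P={1,5}:  v_{1} + v_{5} = 2·v_{2} + 2·v_{9} ; sig = (2;(2,2))
  P={2,6,9}:  v_{2} + v_{6} + v_{9} = v_{5} ; sig = (3;(1))
  P={2,7,9}:  v_{2} + v_{7} + v_{9} = v_{6} ; sig = (3;(1))

Sorted signature multiset PRS(X):
    (2;())
    (2;())
    (2;())
    (2;(1))
    (2;(1))
    (2;(1))
    (2;(1,1))
    (2;(1,1))
    (2;(1,1))
    (2;(1,1))
    (2;(1,1))
    (2;(1,2))
    (2;(1,2))
    (2;(2))
    (2;(2,2))
    (3;(1))
    (3;(1))


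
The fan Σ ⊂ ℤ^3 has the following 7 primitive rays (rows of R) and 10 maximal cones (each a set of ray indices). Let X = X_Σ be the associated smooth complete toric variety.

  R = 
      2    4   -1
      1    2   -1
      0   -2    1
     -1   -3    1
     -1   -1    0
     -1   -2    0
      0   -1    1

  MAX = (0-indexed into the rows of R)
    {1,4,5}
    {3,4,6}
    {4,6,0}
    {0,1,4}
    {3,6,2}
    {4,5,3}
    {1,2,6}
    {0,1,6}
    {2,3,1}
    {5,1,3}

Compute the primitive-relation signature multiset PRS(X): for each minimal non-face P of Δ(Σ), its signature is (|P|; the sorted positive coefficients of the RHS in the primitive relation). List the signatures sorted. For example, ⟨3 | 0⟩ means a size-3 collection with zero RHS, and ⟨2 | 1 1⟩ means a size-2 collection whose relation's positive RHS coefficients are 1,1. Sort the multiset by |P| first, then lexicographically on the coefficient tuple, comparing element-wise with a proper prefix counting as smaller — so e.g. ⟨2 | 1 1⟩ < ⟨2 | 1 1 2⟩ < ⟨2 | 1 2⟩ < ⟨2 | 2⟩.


9 collections generate NE(X_Σ); each relation:

  P={0,5}:  v_{0} + v_{5} = v_{1}  ⟹  sig = ⟨2 | 1⟩
  P={2,4}:  v_{2} + v_{4} = v_{3}  ⟹  sig = ⟨2 | 1⟩
  P={5,6}:  v_{5} + v_{6} = v_{3}  ⟹  sig = ⟨2 | 1⟩
  P={0,3}:  v_{0} + v_{3} = v_{1} + v_{6}  ⟹  sig = ⟨2 | 1 1⟩
  P={2,5}:  v_{2} + v_{5} = v_{1} + 2·v_{3}  ⟹  sig = ⟨2 | 1 2⟩
  P={0,2}:  v_{0} + v_{2} = 2·v_{1} + 2·v_{6}  ⟹  sig = ⟨2 | 2 2⟩
  P={1,4,6}:  v_{1} + v_{4} + v_{6} = 0  ⟹  sig = ⟨3 | 0⟩
  P={1,3,4}:  v_{1} + v_{3} + v_{4} = v_{5}  ⟹  sig = ⟨3 | 1⟩
  P={1,3,6}:  v_{1} + v_{3} + v_{6} = v_{2}  ⟹  sig = ⟨3 | 1⟩

so the primitive-relation signature multiset is
    ⟨2 | 1⟩
    ⟨2 | 1⟩
    ⟨2 | 1⟩
    ⟨2 | 1 1⟩
    ⟨2 | 1 2⟩
    ⟨2 | 2 2⟩
    ⟨3 | 0⟩
    ⟨3 | 1⟩
    ⟨3 | 1⟩


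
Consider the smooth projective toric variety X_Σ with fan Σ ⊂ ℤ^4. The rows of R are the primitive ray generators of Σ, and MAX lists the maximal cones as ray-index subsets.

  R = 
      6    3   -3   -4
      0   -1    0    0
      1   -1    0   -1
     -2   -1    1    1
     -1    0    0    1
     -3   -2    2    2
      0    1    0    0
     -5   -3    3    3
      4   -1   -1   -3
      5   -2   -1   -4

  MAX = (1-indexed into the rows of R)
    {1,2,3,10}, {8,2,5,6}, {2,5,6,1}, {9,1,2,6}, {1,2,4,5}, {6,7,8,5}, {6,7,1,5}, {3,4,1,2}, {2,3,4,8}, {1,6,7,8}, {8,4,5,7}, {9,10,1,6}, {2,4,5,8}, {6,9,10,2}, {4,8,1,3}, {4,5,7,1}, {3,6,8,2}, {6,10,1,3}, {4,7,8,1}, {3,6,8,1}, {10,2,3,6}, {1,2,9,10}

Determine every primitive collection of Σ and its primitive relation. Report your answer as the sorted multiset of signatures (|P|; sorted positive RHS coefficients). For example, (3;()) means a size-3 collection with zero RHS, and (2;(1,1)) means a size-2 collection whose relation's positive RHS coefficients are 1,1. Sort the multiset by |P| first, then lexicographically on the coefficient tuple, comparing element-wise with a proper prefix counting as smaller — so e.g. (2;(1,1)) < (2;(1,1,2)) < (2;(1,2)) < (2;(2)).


17 minimal non-faces of Δ(Σ) (on 10 rays):

  • {2,7}:  v_{2} + v_{7} = 0 ; sig = (2;())
  • {3,5}:  v_{3} + v_{5} = v_{2} ; sig = (2;(1))
  • {3,9}:  v_{3} + v_{9} = v_{10} ; sig = (2;(1))
  • {4,6}:  v_{4} + v_{6} = v_{8} ; sig = (2;(1))
  • {3,7}:  v_{3} + v_{7} = v_{1} + v_{8} ; sig = (2;(1,1))
  • {5,10}:  v_{5} + v_{10} = v_{2} + v_{9} ; sig = (2;(1,1))
  • {7,9}:  v_{7} + v_{9} = v_{1} + v_{3} + v_{6} ; sig = (2;(1,1,1))
  • {5,9}:  v_{5} + v_{9} = v_{1} + 2·v_{2} + v_{6} ; sig = (2;(1,1,2))
  • {7,10}:  v_{7} + v_{10} = v_{1} + 2·v_{3} + v_{6} ; sig = (2;(1,1,2))
  • {8,9}:  v_{8} + v_{9} = 2·v_{3} + v_{6} ; sig = (2;(1,2))
  • {8,10}:  v_{8} + v_{10} = 3·v_{3} + v_{6} ; sig = (2;(1,3))
  • {4,9}:  v_{4} + v_{9} = 2·v_{3} ; sig = (2;(2))
  • {4,10}:  v_{4} + v_{10} = 3·v_{3} ; sig = (2;(3))
  • {1,5,8}:  v_{1} + v_{5} + v_{8} = 0 ; sig = (3;())
  • {1,2,8}:  v_{1} + v_{2} + v_{8} = v_{3} ; sig = (3;(1))
  • {1,2,3,6}:  v_{1} + v_{2} + v_{3} + v_{6} = v_{9} ; sig = (4;(1))
  • {1,2,6,10}:  v_{1} + v_{2} + v_{6} + v_{10} = 2·v_{9} ; sig = (4;(2))

Hence PRS(X_Σ) =
{ (2;()),  (2;(1)) ×3,  (2;(1,1)) ×2,  (2;(1,1,1)),  (2;(1,1,2)) ×2,  (2;(1,2)),  (2;(1,3)),  (2;(2)),  (2;(3)),  (3;()),  (3;(1)),  (4;(1)),  (4;(2)) }


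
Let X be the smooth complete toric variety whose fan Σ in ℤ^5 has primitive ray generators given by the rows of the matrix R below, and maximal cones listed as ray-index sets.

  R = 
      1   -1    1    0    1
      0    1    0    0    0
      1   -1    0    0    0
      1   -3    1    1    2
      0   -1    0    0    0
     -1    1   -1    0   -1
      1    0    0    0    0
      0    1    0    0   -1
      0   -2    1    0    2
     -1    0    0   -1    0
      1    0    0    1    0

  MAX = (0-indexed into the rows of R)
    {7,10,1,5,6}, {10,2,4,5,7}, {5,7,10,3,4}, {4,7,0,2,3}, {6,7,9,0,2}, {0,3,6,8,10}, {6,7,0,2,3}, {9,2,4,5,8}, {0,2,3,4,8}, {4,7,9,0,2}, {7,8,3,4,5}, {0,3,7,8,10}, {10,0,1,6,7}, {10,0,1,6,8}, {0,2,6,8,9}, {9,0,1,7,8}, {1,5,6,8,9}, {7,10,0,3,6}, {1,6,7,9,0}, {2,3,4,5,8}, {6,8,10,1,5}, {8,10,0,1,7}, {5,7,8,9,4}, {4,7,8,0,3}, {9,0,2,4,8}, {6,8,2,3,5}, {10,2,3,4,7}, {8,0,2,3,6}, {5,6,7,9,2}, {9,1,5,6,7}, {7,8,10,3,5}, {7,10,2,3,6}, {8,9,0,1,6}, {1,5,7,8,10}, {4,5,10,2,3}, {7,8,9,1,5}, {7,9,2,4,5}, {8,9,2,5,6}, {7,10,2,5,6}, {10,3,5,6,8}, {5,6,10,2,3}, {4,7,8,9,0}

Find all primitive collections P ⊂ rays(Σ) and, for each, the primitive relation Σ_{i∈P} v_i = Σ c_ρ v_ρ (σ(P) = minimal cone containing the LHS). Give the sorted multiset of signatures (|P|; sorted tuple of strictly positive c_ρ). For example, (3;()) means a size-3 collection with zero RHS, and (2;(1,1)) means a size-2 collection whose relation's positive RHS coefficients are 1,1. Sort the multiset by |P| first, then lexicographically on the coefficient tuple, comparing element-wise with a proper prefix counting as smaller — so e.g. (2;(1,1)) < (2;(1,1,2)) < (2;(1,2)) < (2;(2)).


15 collections generate NE(X_Σ); each relation:

  P={0,5}:  v_{0} + v_{5} = 0  so sig = (2;())
  P={1,4}:  v_{1} + v_{4} = 0  so sig = (2;())
  P={9,10}:  v_{9} + v_{10} = 0  so sig = (2;())
  P={1,2}:  v_{1} + v_{2} = v_{6}  so sig = (2;(1))
  P={4,6}:  v_{4} + v_{6} = v_{2}  so sig = (2;(1))
  P={1,3}:  v_{1} + v_{3} = v_{8} + v_{10}  so sig = (2;(1,1))
  P={3,9}:  v_{3} + v_{9} = v_{4} + v_{8}  so sig = (2;(1,1))
  P={4,8,10}:  v_{4} + v_{8} + v_{10} = v_{3}  so sig = (3;(1))
  P={6,7,8}:  v_{6} + v_{7} + v_{8} = v_{0}  so sig = (3;(1))
  P={2,7,8}:  v_{2} + v_{7} + v_{8} = v_{0} + v_{4}  so sig = (3;(1,1))
  P={2,8,10}:  v_{2} + v_{8} + v_{10} = v_{3} + v_{6}  so sig = (3;(1,1))
  P={0,4,10}:  v_{0} + v_{4} + v_{10} = v_{3} + v_{6} + v_{7}  so sig = (3;(1,1,1))
  P={0,2,10}:  v_{0} + v_{2} + v_{10} = v_{3} + 2·v_{6} + v_{7}  so sig = (3;(1,1,2))
  P={3,5,6,7}:  v_{3} + v_{5} + v_{6} + v_{7} = v_{4} + v_{10}  so sig = (4;(1,1))
  P={2,3,5,7}:  v_{2} + v_{3} + v_{5} + v_{7} = 2·v_{4} + v_{10}  so sig = (4;(1,2))

Signatures (|P|; sorted positive RHS coefficients), sorted:
{ (2;()) ×3,  (2;(1)) ×2,  (2;(1,1)) ×2,  (3;(1)) ×2,  (3;(1,1)) ×2,  (3;(1,1,1)),  (3;(1,1,2)),  (4;(1,1)),  (4;(1,2)) }


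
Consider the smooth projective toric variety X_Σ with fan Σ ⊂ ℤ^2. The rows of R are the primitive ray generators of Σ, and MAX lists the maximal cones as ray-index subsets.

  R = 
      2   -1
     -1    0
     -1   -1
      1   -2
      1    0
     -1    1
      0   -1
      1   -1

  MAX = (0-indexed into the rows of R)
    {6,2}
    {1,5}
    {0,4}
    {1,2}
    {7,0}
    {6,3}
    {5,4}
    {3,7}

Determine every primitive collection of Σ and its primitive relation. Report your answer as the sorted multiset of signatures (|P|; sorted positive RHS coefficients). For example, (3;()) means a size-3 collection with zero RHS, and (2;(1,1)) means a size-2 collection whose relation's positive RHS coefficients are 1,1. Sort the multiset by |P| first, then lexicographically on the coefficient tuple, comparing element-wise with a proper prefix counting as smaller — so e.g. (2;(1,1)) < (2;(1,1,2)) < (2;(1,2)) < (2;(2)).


20 minimal non-faces of Δ(Σ) (on 8 rays):

  P = {1,4}:  v_{1} + v_{4} = 0 ; sig = (2;())
  P = {5,7}:  v_{5} + v_{7} = 0 ; sig = (2;())
  P = {0,1}:  v_{0} + v_{1} = v_{7} ; sig = (2;(1))
  P = {0,2}:  v_{0} + v_{2} = v_{3} ; sig = (2;(1))
  P = {0,5}:  v_{0} + v_{5} = v_{4} ; sig = (2;(1))
  P = {1,6}:  v_{1} + v_{6} = v_{2} ; sig = (2;(1))
  P = {1,7}:  v_{1} + v_{7} = v_{6} ; sig = (2;(1))
  P = {2,4}:  v_{2} + v_{4} = v_{6} ; sig = (2;(1))
  P = {3,5}:  v_{3} + v_{5} = v_{6} ; sig = (2;(1))
  P = {4,6}:  v_{4} + v_{6} = v_{7} ; sig = (2;(1))
  P = {4,7}:  v_{4} + v_{7} = v_{0} ; sig = (2;(1))
  P = {5,6}:  v_{5} + v_{6} = v_{1} ; sig = (2;(1))
  P = {6,7}:  v_{6} + v_{7} = v_{3} ; sig = (2;(1))
  P = {0,6}:  v_{0} + v_{6} = 2·v_{7} ; sig = (2;(2))
  P = {1,3}:  v_{1} + v_{3} = 2·v_{6} ; sig = (2;(2))
  P = {2,5}:  v_{2} + v_{5} = 2·v_{1} ; sig = (2;(2))
  P = {2,7}:  v_{2} + v_{7} = 2·v_{6} ; sig = (2;(2))
  P = {3,4}:  v_{3} + v_{4} = 2·v_{7} ; sig = (2;(2))
  P = {0,3}:  v_{0} + v_{3} = 3·v_{7} ; sig = (2;(3))
  P = {2,3}:  v_{2} + v_{3} = 3·v_{6} ; sig = (2;(3))

so the primitive-relation signature multiset is
    |P|=2: 20 collections, coeffs (), (), (1), (1), (1), (1), (1), (1), (1), (1), (1), (1), (1), (2), (2), (2), (2), (2), (3), (3)


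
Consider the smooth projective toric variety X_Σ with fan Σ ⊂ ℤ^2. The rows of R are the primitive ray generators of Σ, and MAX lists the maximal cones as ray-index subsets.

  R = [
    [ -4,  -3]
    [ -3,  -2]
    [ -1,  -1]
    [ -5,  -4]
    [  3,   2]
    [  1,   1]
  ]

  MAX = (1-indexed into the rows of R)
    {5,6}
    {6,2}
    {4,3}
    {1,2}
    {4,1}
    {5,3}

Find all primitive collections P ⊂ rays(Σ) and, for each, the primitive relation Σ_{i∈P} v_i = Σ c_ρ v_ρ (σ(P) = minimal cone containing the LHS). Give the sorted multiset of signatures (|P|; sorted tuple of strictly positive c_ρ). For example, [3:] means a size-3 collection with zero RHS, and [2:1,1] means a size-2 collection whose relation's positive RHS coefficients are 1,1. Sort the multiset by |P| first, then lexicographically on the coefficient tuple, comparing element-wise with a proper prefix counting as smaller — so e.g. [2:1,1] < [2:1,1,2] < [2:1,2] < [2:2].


The 9 primitive collections of Σ (r=6, n=2):

  P = {2,5}:  v_{2} + v_{5} = 0  ⇒ sig = [2:]
  P = {3,6}:  v_{3} + v_{6} = 0  ⇒ sig = [2:]
  P = {1,3}:  v_{1} + v_{3} = v_{4}  ⇒ sig = [2:1]
  P = {1,5}:  v_{1} + v_{5} = v_{3}  ⇒ sig = [2:1]
  P = {1,6}:  v_{1} + v_{6} = v_{2}  ⇒ sig = [2:1]
  P = {2,3}:  v_{2} + v_{3} = v_{1}  ⇒ sig = [2:1]
  P = {4,6}:  v_{4} + v_{6} = v_{1}  ⇒ sig = [2:1]
  P = {2,4}:  v_{2} + v_{4} = 2·v_{1}  ⇒ sig = [2:2]
  P = {4,5}:  v_{4} + v_{5} = 2·v_{3}  ⇒ sig = [2:2]

Hence PRS(X_Σ) =
    [2:]
    [2:]
    [2:1]
    [2:1]
    [2:1]
    [2:1]
    [2:1]
    [2:2]
    [2:2]


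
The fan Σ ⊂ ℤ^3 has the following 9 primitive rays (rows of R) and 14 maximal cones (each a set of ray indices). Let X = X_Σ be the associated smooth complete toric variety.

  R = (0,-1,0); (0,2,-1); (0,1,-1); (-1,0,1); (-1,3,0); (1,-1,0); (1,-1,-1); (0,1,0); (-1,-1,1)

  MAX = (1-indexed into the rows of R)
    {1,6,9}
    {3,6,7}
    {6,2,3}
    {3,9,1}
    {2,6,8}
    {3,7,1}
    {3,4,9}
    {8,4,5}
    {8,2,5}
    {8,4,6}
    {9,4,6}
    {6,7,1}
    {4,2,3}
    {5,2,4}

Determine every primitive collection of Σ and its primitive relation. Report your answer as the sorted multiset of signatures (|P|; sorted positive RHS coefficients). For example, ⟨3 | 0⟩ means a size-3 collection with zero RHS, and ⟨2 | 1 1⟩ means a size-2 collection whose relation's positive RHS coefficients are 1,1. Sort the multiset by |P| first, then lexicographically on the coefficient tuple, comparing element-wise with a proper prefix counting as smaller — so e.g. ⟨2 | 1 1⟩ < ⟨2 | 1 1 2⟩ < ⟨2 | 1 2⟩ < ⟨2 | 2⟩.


20 minimal non-faces of Δ(Σ) (on 9 rays):

  P={1,8}:  v_{1} + v_{8} = 0 — sig = ⟨2 | 0⟩
  P={1,2}:  v_{1} + v_{2} = v_{3} — sig = ⟨2 | 1⟩
  P={1,4}:  v_{1} + v_{4} = v_{9} — sig = ⟨2 | 1⟩
  P={3,8}:  v_{3} + v_{8} = v_{2} — sig = ⟨2 | 1⟩
  P={4,7}:  v_{4} + v_{7} = v_{1} — sig = ⟨2 | 1⟩
  P={5,7}:  v_{5} + v_{7} = v_{2} — sig = ⟨2 | 1⟩
  P={8,9}:  v_{8} + v_{9} = v_{4} — sig = ⟨2 | 1⟩
  P={1,5}:  v_{1} + v_{5} = v_{2} + v_{4} — sig = ⟨2 | 1 1⟩
  P={2,9}:  v_{2} + v_{9} = v_{3} + v_{4} — sig = ⟨2 | 1 1⟩
  P={7,8}:  v_{7} + v_{8} = v_{3} + v_{6} — sig = ⟨2 | 1 1⟩
  P={2,7}:  v_{2} + v_{7} = 2·v_{3} + v_{6} — sig = ⟨2 | 1 2⟩
  P={3,5}:  v_{3} + v_{5} = 2·v_{2} + v_{4} — sig = ⟨2 | 1 2⟩
  P={5,9}:  v_{5} + v_{9} = v_{2} + 2·v_{4} — sig = ⟨2 | 1 2⟩
  P={5,6}:  v_{5} + v_{6} = 2·v_{8} — sig = ⟨2 | 2⟩
  P={7,9}:  v_{7} + v_{9} = 2·v_{1} — sig = ⟨2 | 2⟩
  P={3,4,6}:  v_{3} + v_{4} + v_{6} = 0 — sig = ⟨3 | 0⟩
  P={1,3,6}:  v_{1} + v_{3} + v_{6} = v_{7} — sig = ⟨3 | 1⟩
  P={2,4,6}:  v_{2} + v_{4} + v_{6} = v_{8} — sig = ⟨3 | 1⟩
  P={2,4,8}:  v_{2} + v_{4} + v_{8} = v_{5} — sig = ⟨3 | 1⟩
  P={3,6,9}:  v_{3} + v_{6} + v_{9} = v_{1} — sig = ⟨3 | 1⟩

Sorted signature multiset PRS(X):
[⟨2 | 0⟩, ⟨2 | 1⟩, ⟨2 | 1⟩, ⟨2 | 1⟩, ⟨2 | 1⟩, ⟨2 | 1⟩, ⟨2 | 1⟩, ⟨2 | 1 1⟩, ⟨2 | 1 1⟩, ⟨2 | 1 1⟩, ⟨2 | 1 2⟩, ⟨2 | 1 2⟩, ⟨2 | 1 2⟩, ⟨2 | 2⟩, ⟨2 | 2⟩, ⟨3 | 0⟩, ⟨3 | 1⟩, ⟨3 | 1⟩, ⟨3 | 1⟩, ⟨3 | 1⟩]


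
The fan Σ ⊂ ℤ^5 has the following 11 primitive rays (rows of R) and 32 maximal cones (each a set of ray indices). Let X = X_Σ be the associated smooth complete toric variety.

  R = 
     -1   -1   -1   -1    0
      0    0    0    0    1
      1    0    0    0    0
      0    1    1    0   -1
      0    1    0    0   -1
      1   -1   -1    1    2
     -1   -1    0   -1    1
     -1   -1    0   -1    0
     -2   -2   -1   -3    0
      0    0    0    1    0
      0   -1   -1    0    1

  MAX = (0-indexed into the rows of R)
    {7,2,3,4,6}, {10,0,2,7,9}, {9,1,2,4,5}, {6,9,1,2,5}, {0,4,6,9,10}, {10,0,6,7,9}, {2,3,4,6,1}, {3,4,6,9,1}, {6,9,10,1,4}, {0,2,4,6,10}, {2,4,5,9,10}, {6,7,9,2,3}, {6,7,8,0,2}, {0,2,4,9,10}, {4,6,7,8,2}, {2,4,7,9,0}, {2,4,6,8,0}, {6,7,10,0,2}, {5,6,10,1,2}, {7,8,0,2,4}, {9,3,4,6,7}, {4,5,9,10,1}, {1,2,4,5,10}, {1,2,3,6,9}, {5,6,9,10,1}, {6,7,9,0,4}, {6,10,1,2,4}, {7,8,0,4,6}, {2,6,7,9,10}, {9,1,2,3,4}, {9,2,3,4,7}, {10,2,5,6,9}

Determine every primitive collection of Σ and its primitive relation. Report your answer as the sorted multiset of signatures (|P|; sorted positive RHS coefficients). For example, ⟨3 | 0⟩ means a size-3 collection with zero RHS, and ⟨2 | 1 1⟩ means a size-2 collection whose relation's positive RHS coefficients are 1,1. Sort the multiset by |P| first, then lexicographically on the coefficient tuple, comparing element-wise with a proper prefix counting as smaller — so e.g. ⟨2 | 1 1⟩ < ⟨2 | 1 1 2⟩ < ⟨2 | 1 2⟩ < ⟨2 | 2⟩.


Σ has 18 primitive collections:

  P={3,10}:  v_{3} + v_{10} = 0 — sig = ⟨2 | 0⟩
  P={1,7}:  v_{1} + v_{7} = v_{6} — sig = ⟨2 | 1⟩
  P={0,3}:  v_{0} + v_{3} = v_{4} + v_{7} — sig = ⟨2 | 1 1⟩
  P={8,9}:  v_{8} + v_{9} = v_{0} + v_{7} — sig = ⟨2 | 1 1⟩
  P={0,1}:  v_{0} + v_{1} = v_{4} + v_{6} + v_{10} — sig = ⟨2 | 1 1 1⟩
  P={3,5}:  v_{3} + v_{5} = v_{1} + v_{2} + v_{9} — sig = ⟨2 | 1 1 1⟩
  P={5,7}:  v_{5} + v_{7} = v_{2} + v_{6} + v_{9} + v_{10} — sig = ⟨2 | 1 1 1 1⟩
  P={5,8}:  v_{5} + v_{8} = v_{0} + v_{2} + v_{6} + v_{10} — sig = ⟨2 | 1 1 1 1⟩
  P={1,8}:  v_{1} + v_{8} = v_{0} + v_{2} + v_{4} + 2·v_{6} — sig = ⟨2 | 1 1 1 2⟩
  P={8,10}:  v_{8} + v_{10} = 2·v_{0} + v_{2} + v_{6} — sig = ⟨2 | 1 1 2⟩
  P={3,8}:  v_{3} + v_{8} = v_{2} + 2·v_{4} + v_{6} + 2·v_{7} — sig = ⟨2 | 1 1 2 2⟩
  P={0,5}:  v_{0} + v_{5} = 2·v_{10} — sig = ⟨2 | 2⟩
  P={4,7,10}:  v_{4} + v_{7} + v_{10} = v_{0} — sig = ⟨3 | 1⟩
  P={4,5,6}:  v_{4} + v_{5} + v_{6} = v_{1} + v_{10} — sig = ⟨3 | 1 1⟩
  P={2,4,6,9}:  v_{2} + v_{4} + v_{6} + v_{9} = 0 — sig = ⟨4 | 0⟩
  P={1,2,9,10}:  v_{1} + v_{2} + v_{9} + v_{10} = v_{5} — sig = ⟨4 | 1⟩
  P={0,2,6,9}:  v_{0} + v_{2} + v_{6} + v_{9} = v_{7} + v_{10} — sig = ⟨4 | 1 1⟩
  P={0,2,4,6,7}:  v_{0} + v_{2} + v_{4} + v_{6} + v_{7} = v_{8} — sig = ⟨5 | 1⟩

Sorted signature multiset PRS(X):
    ⟨2 | 0⟩
    ⟨2 | 1⟩
    ⟨2 | 1 1⟩
    ⟨2 | 1 1⟩
    ⟨2 | 1 1 1⟩
    ⟨2 | 1 1 1⟩
    ⟨2 | 1 1 1 1⟩
    ⟨2 | 1 1 1 1⟩
    ⟨2 | 1 1 1 2⟩
    ⟨2 | 1 1 2⟩
    ⟨2 | 1 1 2 2⟩
    ⟨2 | 2⟩
    ⟨3 | 1⟩
    ⟨3 | 1 1⟩
    ⟨4 | 0⟩
    ⟨4 | 1⟩
    ⟨4 | 1 1⟩
    ⟨5 | 1⟩


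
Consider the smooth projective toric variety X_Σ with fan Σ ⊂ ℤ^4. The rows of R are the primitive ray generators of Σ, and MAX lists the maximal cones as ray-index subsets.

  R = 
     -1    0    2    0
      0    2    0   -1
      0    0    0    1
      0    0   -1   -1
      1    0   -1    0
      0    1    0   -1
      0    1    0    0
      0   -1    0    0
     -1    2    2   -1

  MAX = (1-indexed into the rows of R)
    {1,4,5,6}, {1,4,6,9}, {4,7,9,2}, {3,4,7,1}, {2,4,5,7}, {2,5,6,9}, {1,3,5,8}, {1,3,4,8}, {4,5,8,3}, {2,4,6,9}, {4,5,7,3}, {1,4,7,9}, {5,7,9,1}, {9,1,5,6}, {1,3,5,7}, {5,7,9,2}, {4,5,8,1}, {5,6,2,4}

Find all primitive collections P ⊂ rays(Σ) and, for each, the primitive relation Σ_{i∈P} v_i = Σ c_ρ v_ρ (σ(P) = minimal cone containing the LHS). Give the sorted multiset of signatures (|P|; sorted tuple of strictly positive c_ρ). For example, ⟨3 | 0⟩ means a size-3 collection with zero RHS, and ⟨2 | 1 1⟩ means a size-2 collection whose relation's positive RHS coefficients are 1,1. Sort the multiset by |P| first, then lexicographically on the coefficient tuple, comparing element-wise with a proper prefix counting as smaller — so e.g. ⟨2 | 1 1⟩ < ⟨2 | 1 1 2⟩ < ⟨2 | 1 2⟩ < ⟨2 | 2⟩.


Primitive collections (12):

  {7,8}:  v_{7} + v_{8} = 0  so sig = ⟨2 | 0⟩
  {1,2}:  v_{1} + v_{2} = v_{9}  so sig = ⟨2 | 1⟩
  {2,8}:  v_{2} + v_{8} = v_{6}  so sig = ⟨2 | 1⟩
  {3,6}:  v_{3} + v_{6} = v_{7}  so sig = ⟨2 | 1⟩
  {6,7}:  v_{6} + v_{7} = v_{2}  so sig = ⟨2 | 1⟩
  {8,9}:  v_{8} + v_{9} = v_{1} + v_{6}  so sig = ⟨2 | 1 1⟩
  {6,8}:  v_{6} + v_{8} = v_{1} + v_{4} + v_{5}  so sig = ⟨2 | 1 1 1⟩
  {3,9}:  v_{3} + v_{9} = v_{1} + 2·v_{7}  so sig = ⟨2 | 1 2⟩
  {2,3}:  v_{2} + v_{3} = 2·v_{7}  so sig = ⟨2 | 2⟩
  {4,5,9}:  v_{4} + v_{5} + v_{9} = 2·v_{6}  so sig = ⟨3 | 2⟩
  {1,3,4,5}:  v_{1} + v_{3} + v_{4} + v_{5} = 0  so sig = ⟨4 | 0⟩
  {1,4,5,7}:  v_{1} + v_{4} + v_{5} + v_{7} = v_{6}  so sig = ⟨4 | 1⟩

so the primitive-relation signature multiset is
[⟨2 | 0⟩, ⟨2 | 1⟩, ⟨2 | 1⟩, ⟨2 | 1⟩, ⟨2 | 1⟩, ⟨2 | 1 1⟩, ⟨2 | 1 1 1⟩, ⟨2 | 1 2⟩, ⟨2 | 2⟩, ⟨3 | 2⟩, ⟨4 | 0⟩, ⟨4 | 1⟩]


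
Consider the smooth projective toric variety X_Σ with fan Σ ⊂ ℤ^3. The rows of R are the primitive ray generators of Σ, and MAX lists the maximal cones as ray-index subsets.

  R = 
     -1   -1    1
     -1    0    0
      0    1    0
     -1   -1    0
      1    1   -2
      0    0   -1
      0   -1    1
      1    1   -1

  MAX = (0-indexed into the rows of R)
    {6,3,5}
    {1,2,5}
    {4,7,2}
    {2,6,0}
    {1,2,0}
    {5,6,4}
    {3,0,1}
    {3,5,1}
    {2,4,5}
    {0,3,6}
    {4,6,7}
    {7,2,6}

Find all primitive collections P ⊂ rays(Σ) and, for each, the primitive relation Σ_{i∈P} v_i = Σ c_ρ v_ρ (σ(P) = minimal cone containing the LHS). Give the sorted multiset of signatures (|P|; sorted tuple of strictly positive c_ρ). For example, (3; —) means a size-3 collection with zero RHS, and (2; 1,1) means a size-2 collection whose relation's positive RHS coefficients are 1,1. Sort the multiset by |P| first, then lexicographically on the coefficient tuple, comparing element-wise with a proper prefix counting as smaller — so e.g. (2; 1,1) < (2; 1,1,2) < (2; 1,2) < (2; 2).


12 collections generate NE(X_Σ); each relation:

  • {0,7}:  v_{0} + v_{7} = 0 ; sig = (2; —)
  • {0,4}:  v_{0} + v_{4} = v_{5} ; sig = (2; 1)
  • {0,5}:  v_{0} + v_{5} = v_{3} ; sig = (2; 1)
  • {1,6}:  v_{1} + v_{6} = v_{0} ; sig = (2; 1)
  • {2,3}:  v_{2} + v_{3} = v_{1} ; sig = (2; 1)
  • {3,7}:  v_{3} + v_{7} = v_{5} ; sig = (2; 1)
  • {5,7}:  v_{5} + v_{7} = v_{4} ; sig = (2; 1)
  • {1,7}:  v_{1} + v_{7} = v_{2} + v_{5} ; sig = (2; 1,1)
  • {1,4}:  v_{1} + v_{4} = v_{2} + 2·v_{5} ; sig = (2; 1,2)
  • {3,4}:  v_{3} + v_{4} = 2·v_{5} ; sig = (2; 2)
  • {2,5,6}:  v_{2} + v_{5} + v_{6} = 0 ; sig = (3; —)
  • {2,4,6}:  v_{2} + v_{4} + v_{6} = v_{7} ; sig = (3; 1)

Sorted signature multiset PRS(X):
[(2; —), (2; 1), (2; 1), (2; 1), (2; 1), (2; 1), (2; 1), (2; 1,1), (2; 1,2), (2; 2), (3; —), (3; 1)]


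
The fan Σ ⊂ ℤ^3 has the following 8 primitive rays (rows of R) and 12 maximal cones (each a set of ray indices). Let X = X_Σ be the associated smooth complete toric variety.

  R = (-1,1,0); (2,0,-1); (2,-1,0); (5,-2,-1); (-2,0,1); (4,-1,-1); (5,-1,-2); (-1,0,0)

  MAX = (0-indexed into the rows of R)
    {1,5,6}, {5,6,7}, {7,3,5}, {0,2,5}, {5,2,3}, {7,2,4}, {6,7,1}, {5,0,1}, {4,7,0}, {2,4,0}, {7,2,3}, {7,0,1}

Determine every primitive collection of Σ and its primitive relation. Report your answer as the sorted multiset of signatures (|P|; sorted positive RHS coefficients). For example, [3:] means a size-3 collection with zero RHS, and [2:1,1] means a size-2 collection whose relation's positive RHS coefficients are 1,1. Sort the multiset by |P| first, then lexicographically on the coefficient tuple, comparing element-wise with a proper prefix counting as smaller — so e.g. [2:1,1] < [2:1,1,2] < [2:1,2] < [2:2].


Primitive collections (14):

  P = {1,4}:  v_{1} + v_{4} = 0 — sig = [2:]
  P = {0,3}:  v_{0} + v_{3} = v_{5} — sig = [2:1]
  P = {1,2}:  v_{1} + v_{2} = v_{5} — sig = [2:1]
  P = {4,5}:  v_{4} + v_{5} = v_{2} — sig = [2:1]
  P = {4,6}:  v_{4} + v_{6} = v_{5} + v_{7} — sig = [2:1,1]
  P = {1,3}:  v_{1} + v_{3} = 2·v_{5} + v_{7} — sig = [2:1,2]
  P = {2,6}:  v_{2} + v_{6} = 2·v_{5} + v_{7} — sig = [2:1,2]
  P = {3,4}:  v_{3} + v_{4} = 2·v_{2} + v_{7} — sig = [2:1,2]
  P = {0,6}:  v_{0} + v_{6} = 2·v_{1} — sig = [2:2]
  P = {3,6}:  v_{3} + v_{6} = 3·v_{5} + 2·v_{7} — sig = [2:2,3]
  P = {0,2,7}:  v_{0} + v_{2} + v_{7} = 0 — sig = [3:]
  P = {0,5,7}:  v_{0} + v_{5} + v_{7} = v_{1} — sig = [3:1]
  P = {1,5,7}:  v_{1} + v_{5} + v_{7} = v_{6} — sig = [3:1]
  P = {2,5,7}:  v_{2} + v_{5} + v_{7} = v_{3} — sig = [3:1]

Sorted signature multiset PRS(X):
    [2:]
    [2:1]
    [2:1]
    [2:1]
    [2:1,1]
    [2:1,2]
    [2:1,2]
    [2:1,2]
    [2:2]
    [2:2,3]
    [3:]
    [3:1]
    [3:1]
    [3:1]


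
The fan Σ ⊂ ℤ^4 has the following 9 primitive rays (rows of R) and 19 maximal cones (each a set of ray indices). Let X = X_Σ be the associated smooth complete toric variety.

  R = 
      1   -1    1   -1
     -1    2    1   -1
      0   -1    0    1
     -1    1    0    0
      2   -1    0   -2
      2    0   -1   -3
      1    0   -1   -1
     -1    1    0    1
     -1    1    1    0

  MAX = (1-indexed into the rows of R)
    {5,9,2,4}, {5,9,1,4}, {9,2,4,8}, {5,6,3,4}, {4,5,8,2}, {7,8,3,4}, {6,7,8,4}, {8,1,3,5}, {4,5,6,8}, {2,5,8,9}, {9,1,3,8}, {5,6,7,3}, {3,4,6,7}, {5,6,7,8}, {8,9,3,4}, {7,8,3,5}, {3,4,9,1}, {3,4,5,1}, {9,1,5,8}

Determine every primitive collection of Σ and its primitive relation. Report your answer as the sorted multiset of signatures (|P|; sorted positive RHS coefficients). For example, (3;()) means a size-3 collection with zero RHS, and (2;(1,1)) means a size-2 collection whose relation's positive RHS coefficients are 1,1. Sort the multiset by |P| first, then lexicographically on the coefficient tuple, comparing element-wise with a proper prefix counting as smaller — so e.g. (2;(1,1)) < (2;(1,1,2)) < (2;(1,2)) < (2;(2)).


14 collections generate NE(X_Σ); each relation:

  • {1,7}:  v_{1} + v_{7} = v_{5}  so sig = (2;(1))
  • {2,3}:  v_{2} + v_{3} = v_{9}  so sig = (2;(1))
  • {7,9}:  v_{7} + v_{9} = v_{4} + v_{5} + v_{8}  so sig = (2;(1,1,1))
  • {1,2}:  v_{1} + v_{2} = v_{5} + 2·v_{9}  so sig = (2;(1,2))
  • {1,6}:  v_{1} + v_{6} = v_{4} + 2·v_{5}  so sig = (2;(1,2))
  • {6,9}:  v_{6} + v_{9} = 2·v_{4} + 2·v_{5} + v_{8}  so sig = (2;(1,2,2))
  • {2,7}:  v_{2} + v_{7} = 2·v_{4} + 2·v_{5} + 2·v_{8}  so sig = (2;(2,2,2))
  • {2,6}:  v_{2} + v_{6} = 3·v_{4} + 3·v_{5} + 2·v_{8}  so sig = (2;(2,3,3))
  • {1,4,8}:  v_{1} + v_{4} + v_{8} = v_{9}  so sig = (3;(1))
  • {3,5,9}:  v_{3} + v_{5} + v_{9} = v_{1}  so sig = (3;(1))
  • {3,6,8}:  v_{3} + v_{6} + v_{8} = v_{7}  so sig = (3;(1))
  • {4,5,7}:  v_{4} + v_{5} + v_{7} = v_{6}  so sig = (3;(1))
  • {3,4,5,8}:  v_{3} + v_{4} + v_{5} + v_{8} = 0  so sig = (4;())
  • {4,5,8,9}:  v_{4} + v_{5} + v_{8} + v_{9} = v_{2}  so sig = (4;(1))

Hence PRS(X_Σ) =
    (2;(1))
    (2;(1))
    (2;(1,1,1))
    (2;(1,2))
    (2;(1,2))
    (2;(1,2,2))
    (2;(2,2,2))
    (2;(2,3,3))
    (3;(1))
    (3;(1))
    (3;(1))
    (3;(1))
    (4;())
    (4;(1))


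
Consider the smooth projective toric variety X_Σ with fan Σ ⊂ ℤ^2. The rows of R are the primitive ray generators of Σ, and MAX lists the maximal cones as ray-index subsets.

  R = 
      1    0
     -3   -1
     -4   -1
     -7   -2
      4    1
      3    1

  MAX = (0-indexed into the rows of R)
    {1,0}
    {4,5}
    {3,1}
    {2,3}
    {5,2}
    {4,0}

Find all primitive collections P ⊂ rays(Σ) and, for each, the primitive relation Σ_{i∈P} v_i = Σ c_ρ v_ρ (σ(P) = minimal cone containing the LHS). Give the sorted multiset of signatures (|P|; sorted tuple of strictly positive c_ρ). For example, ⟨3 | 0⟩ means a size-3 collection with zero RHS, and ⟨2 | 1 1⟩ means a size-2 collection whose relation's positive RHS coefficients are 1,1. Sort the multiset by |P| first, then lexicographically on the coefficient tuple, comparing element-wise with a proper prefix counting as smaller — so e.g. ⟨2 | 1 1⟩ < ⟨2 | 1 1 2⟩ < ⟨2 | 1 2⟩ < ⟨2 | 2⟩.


Σ has 9 primitive collections:

  {1,5}:  v_{1} + v_{5} = 0  so sig = ⟨2 | 0⟩
  {2,4}:  v_{2} + v_{4} = 0  so sig = ⟨2 | 0⟩
  {0,2}:  v_{0} + v_{2} = v_{1}  so sig = ⟨2 | 1⟩
  {0,5}:  v_{0} + v_{5} = v_{4}  so sig = ⟨2 | 1⟩
  {1,2}:  v_{1} + v_{2} = v_{3}  so sig = ⟨2 | 1⟩
  {1,4}:  v_{1} + v_{4} = v_{0}  so sig = ⟨2 | 1⟩
  {3,4}:  v_{3} + v_{4} = v_{1}  so sig = ⟨2 | 1⟩
  {3,5}:  v_{3} + v_{5} = v_{2}  so sig = ⟨2 | 1⟩
  {0,3}:  v_{0} + v_{3} = 2·v_{1}  so sig = ⟨2 | 2⟩

Signatures (|P|; sorted positive RHS coefficients), sorted:
{ ⟨2 | 0⟩ ×2,  ⟨2 | 1⟩ ×6,  ⟨2 | 2⟩ }
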